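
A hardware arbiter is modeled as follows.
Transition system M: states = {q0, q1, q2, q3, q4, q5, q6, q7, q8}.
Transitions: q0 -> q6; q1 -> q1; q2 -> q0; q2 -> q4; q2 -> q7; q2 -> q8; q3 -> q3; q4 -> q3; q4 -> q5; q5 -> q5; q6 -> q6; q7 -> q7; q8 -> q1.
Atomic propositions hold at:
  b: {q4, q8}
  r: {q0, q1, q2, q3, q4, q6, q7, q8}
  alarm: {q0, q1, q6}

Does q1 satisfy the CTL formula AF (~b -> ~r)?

Sat(~b) = {q0, q1, q2, q3, q5, q6, q7}
Sat(~r) = {q5}
Sat(~b -> ~r) = {q4, q5, q8}
AF (~b -> ~r): least fixpoint, start Z0 = {q4, q5, q8}, add states with every successor in Z. Already a fixed point.
Sat(AF (~b -> ~r)) = {q4, q5, q8}
q1 ∉ Sat(AF (~b -> ~r)) = {q4, q5, q8}, so the formula does not hold at q1.

No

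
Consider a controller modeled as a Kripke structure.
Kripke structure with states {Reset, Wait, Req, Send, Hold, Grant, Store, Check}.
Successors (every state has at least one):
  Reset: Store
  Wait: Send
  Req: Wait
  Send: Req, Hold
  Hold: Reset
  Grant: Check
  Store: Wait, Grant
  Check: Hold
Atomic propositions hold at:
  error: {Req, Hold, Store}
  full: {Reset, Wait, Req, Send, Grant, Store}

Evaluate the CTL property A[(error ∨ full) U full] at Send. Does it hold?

Yes

Sat(error ∨ full) = {Reset, Wait, Req, Send, Hold, Grant, Store}
A[(error ∨ full) U full]: least fixpoint, start Z0 = Sat(full) = {Reset, Wait, Req, Send, Grant, Store}, add states in Sat(error ∨ full) with every successor in Z. Z1 = {Reset, Wait, Req, Send, Hold, Grant, Store}; fixed.
Sat(A[(error ∨ full) U full]) = {Reset, Wait, Req, Send, Hold, Grant, Store}
Send ∈ Sat(A[(error ∨ full) U full]) = {Reset, Wait, Req, Send, Hold, Grant, Store}, so the formula holds at Send.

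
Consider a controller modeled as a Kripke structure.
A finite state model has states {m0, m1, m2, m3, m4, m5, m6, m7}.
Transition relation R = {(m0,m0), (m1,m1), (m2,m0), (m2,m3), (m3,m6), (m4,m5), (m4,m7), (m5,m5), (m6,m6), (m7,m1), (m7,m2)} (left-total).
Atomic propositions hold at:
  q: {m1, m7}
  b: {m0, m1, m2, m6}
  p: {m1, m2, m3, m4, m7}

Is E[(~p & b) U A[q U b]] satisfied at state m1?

Sat(~p) = {m0, m5, m6}
Sat(~p & b) = {m0, m6}
A[q U b]: least fixpoint, start Z0 = Sat(b) = {m0, m1, m2, m6}, add states in Sat(q) with every successor in Z. Z1 = {m0, m1, m2, m6, m7}; fixed.
Sat(A[q U b]) = {m0, m1, m2, m6, m7}
E[(~p & b) U A[q U b]]: least fixpoint, start Z0 = Sat(A[q U b]) = {m0, m1, m2, m6, m7}, add states in Sat(~p & b) with some successor in Z. Already a fixed point.
Sat(E[(~p & b) U A[q U b]]) = {m0, m1, m2, m6, m7}
m1 ∈ Sat(E[(~p & b) U A[q U b]]) = {m0, m1, m2, m6, m7}, so the formula holds at m1.

Yes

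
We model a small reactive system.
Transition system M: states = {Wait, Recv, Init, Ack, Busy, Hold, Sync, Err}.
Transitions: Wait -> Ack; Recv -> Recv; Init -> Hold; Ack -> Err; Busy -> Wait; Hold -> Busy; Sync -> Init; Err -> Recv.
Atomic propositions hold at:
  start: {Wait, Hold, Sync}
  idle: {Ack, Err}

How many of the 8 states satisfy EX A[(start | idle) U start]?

2

Sat(start | idle) = {Wait, Ack, Hold, Sync, Err}
A[(start | idle) U start]: least fixpoint, start Z0 = Sat(start) = {Wait, Hold, Sync}, add states in Sat(start | idle) with every successor in Z. Already a fixed point.
Sat(A[(start | idle) U start]) = {Wait, Hold, Sync}
Sat(EX A[(start | idle) U start]) = {s : some successor in {Wait, Hold, Sync}} = {Init, Busy}
|Sat(EX A[(start | idle) U start])| = |{Init, Busy}| = 2.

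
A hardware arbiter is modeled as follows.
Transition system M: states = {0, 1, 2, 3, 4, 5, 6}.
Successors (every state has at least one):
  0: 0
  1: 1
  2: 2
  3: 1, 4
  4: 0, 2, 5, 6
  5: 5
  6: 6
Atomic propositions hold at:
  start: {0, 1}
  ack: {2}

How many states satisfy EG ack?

1

EG ack: greatest fixpoint, start Z0 = {2}, keep only states in Sat with some successor in Z. Already a fixed point.
Sat(EG ack) = {2}
|Sat(EG ack)| = |{2}| = 1.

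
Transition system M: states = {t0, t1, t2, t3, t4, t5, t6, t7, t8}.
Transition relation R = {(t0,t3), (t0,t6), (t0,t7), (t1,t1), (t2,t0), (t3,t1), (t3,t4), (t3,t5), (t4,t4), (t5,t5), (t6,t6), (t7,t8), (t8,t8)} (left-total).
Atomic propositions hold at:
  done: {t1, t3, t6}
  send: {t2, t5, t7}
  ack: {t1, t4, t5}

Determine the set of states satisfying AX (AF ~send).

{t0, t1, t2, t4, t6, t7, t8}

Sat(~send) = {t0, t1, t3, t4, t6, t8}
AF ~send: least fixpoint, start Z0 = {t0, t1, t3, t4, t6, t8}, add states with every successor in Z. Z1 = {t0, t1, t2, t3, t4, t6, t7, t8}; fixed.
Sat(AF ~send) = {t0, t1, t2, t3, t4, t6, t7, t8}
Sat(AX (AF ~send)) = {s : every successor in {t0, t1, t2, t3, t4, t6, t7, t8}} = {t0, t1, t2, t4, t6, t7, t8}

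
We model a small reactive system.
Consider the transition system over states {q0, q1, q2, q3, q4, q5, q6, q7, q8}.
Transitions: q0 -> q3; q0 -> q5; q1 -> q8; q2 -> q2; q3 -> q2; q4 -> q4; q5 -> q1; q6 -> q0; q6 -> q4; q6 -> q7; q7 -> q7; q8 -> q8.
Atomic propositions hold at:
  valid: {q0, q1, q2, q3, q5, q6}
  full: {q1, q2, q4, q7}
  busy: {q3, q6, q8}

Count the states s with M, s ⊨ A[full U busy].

4

A[full U busy]: least fixpoint, start Z0 = Sat(busy) = {q3, q6, q8}, add states in Sat(full) with every successor in Z. Z1 = {q1, q3, q6, q8}; fixed.
Sat(A[full U busy]) = {q1, q3, q6, q8}
|Sat(A[full U busy])| = |{q1, q3, q6, q8}| = 4.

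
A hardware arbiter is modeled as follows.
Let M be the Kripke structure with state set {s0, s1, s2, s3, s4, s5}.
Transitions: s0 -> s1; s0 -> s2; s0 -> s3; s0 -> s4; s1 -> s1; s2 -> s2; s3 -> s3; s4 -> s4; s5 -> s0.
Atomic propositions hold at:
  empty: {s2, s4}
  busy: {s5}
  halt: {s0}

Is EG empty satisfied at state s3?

No

EG empty: greatest fixpoint, start Z0 = {s2, s4}, keep only states in Sat with some successor in Z. Already a fixed point.
Sat(EG empty) = {s2, s4}
s3 ∉ Sat(EG empty) = {s2, s4}, so the formula does not hold at s3.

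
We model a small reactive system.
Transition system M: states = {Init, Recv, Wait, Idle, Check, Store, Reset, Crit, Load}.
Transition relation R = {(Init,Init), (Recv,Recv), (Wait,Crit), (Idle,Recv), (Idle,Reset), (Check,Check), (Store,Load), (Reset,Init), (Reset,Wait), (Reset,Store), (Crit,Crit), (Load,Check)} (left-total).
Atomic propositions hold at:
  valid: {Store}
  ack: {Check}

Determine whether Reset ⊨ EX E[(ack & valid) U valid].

Sat(ack & valid) = ∅
E[(ack & valid) U valid]: least fixpoint, start Z0 = Sat(valid) = {Store}, add states in Sat(ack & valid) with some successor in Z. Already a fixed point.
Sat(E[(ack & valid) U valid]) = {Store}
Sat(EX E[(ack & valid) U valid]) = {s : some successor in {Store}} = {Reset}
Reset ∈ Sat(EX E[(ack & valid) U valid]) = {Reset}, so the formula holds at Reset.

Yes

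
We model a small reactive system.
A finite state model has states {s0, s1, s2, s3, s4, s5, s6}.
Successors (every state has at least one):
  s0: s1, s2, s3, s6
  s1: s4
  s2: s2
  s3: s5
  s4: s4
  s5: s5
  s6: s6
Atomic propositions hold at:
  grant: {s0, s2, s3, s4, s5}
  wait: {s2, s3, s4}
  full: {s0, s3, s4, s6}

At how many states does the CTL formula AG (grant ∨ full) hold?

5

Sat(grant ∨ full) = {s0, s2, s3, s4, s5, s6}
AG (grant ∨ full): greatest fixpoint, start Z0 = {s0, s2, s3, s4, s5, s6}, keep only states in Sat with every successor in Z. Z1 = {s2, s3, s4, s5, s6}; fixed.
Sat(AG (grant ∨ full)) = {s2, s3, s4, s5, s6}
|Sat(AG (grant ∨ full))| = |{s2, s3, s4, s5, s6}| = 5.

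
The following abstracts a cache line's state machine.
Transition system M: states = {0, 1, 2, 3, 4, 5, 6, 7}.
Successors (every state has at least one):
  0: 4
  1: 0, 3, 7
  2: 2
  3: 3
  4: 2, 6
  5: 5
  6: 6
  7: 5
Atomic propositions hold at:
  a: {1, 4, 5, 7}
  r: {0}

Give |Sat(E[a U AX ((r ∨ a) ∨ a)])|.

4

Sat(r ∨ a) = {0, 1, 4, 5, 7}
Sat((r ∨ a) ∨ a) = {0, 1, 4, 5, 7}
Sat(AX ((r ∨ a) ∨ a)) = {s : every successor in {0, 1, 4, 5, 7}} = {0, 5, 7}
E[a U AX ((r ∨ a) ∨ a)]: least fixpoint, start Z0 = Sat(AX ((r ∨ a) ∨ a)) = {0, 5, 7}, add states in Sat(a) with some successor in Z. Z1 = {0, 1, 5, 7}; fixed.
Sat(E[a U AX ((r ∨ a) ∨ a)]) = {0, 1, 5, 7}
|Sat(E[a U AX ((r ∨ a) ∨ a)])| = |{0, 1, 5, 7}| = 4.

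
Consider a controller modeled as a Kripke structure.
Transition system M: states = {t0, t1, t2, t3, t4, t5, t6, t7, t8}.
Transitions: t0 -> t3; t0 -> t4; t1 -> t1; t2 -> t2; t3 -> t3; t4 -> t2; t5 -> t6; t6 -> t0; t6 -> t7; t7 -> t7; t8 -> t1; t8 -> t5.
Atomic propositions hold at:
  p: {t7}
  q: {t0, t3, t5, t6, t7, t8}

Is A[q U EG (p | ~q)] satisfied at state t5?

No

Sat(~q) = {t1, t2, t4}
Sat(p | ~q) = {t1, t2, t4, t7}
EG (p | ~q): greatest fixpoint, start Z0 = {t1, t2, t4, t7}, keep only states in Sat with some successor in Z. Already a fixed point.
Sat(EG (p | ~q)) = {t1, t2, t4, t7}
A[q U EG (p | ~q)]: least fixpoint, start Z0 = Sat(EG (p | ~q)) = {t1, t2, t4, t7}, add states in Sat(q) with every successor in Z. Already a fixed point.
Sat(A[q U EG (p | ~q)]) = {t1, t2, t4, t7}
t5 ∉ Sat(A[q U EG (p | ~q)]) = {t1, t2, t4, t7}, so the formula does not hold at t5.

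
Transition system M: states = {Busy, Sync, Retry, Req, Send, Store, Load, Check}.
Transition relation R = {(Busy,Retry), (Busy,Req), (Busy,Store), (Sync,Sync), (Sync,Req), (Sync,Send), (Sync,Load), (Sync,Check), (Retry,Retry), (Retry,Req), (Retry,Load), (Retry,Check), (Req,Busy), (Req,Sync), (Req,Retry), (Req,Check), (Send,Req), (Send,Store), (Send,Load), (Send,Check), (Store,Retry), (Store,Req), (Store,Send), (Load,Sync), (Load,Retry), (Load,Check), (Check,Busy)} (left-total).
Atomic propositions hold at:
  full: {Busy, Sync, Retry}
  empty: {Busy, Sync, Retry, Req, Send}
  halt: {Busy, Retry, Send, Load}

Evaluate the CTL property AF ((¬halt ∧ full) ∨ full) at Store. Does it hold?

Sat(¬halt) = {Sync, Req, Store, Check}
Sat(¬halt ∧ full) = {Sync}
Sat((¬halt ∧ full) ∨ full) = {Busy, Sync, Retry}
AF ((¬halt ∧ full) ∨ full): least fixpoint, start Z0 = {Busy, Sync, Retry}, add states with every successor in Z. Z1 = {Busy, Sync, Retry, Check}; Z2 = {Busy, Sync, Retry, Req, Load, Check}; fixed.
Sat(AF ((¬halt ∧ full) ∨ full)) = {Busy, Sync, Retry, Req, Load, Check}
Store ∉ Sat(AF ((¬halt ∧ full) ∨ full)) = {Busy, Sync, Retry, Req, Load, Check}, so the formula does not hold at Store.

No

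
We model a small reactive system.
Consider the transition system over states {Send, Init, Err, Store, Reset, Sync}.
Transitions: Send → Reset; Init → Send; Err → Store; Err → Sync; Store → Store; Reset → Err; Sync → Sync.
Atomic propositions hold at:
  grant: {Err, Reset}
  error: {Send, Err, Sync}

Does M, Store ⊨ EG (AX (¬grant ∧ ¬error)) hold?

Yes

Sat(¬grant) = {Send, Init, Store, Sync}
Sat(¬error) = {Init, Store, Reset}
Sat(¬grant ∧ ¬error) = {Init, Store}
Sat(AX (¬grant ∧ ¬error)) = {s : every successor in {Init, Store}} = {Store}
EG (AX (¬grant ∧ ¬error)): greatest fixpoint, start Z0 = {Store}, keep only states in Sat with some successor in Z. Already a fixed point.
Sat(EG (AX (¬grant ∧ ¬error))) = {Store}
Store ∈ Sat(EG (AX (¬grant ∧ ¬error))) = {Store}, so the formula holds at Store.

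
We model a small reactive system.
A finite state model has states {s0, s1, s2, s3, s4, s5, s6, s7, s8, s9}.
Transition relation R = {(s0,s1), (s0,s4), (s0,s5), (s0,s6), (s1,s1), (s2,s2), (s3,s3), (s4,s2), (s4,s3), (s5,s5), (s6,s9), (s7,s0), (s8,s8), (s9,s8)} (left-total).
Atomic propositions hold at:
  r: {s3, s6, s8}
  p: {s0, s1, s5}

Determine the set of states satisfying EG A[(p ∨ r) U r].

Sat(p ∨ r) = {s0, s1, s3, s5, s6, s8}
A[(p ∨ r) U r]: least fixpoint, start Z0 = Sat(r) = {s3, s6, s8}, add states in Sat(p ∨ r) with every successor in Z. Already a fixed point.
Sat(A[(p ∨ r) U r]) = {s3, s6, s8}
EG A[(p ∨ r) U r]: greatest fixpoint, start Z0 = {s3, s6, s8}, keep only states in Sat with some successor in Z. Z1 = {s3, s8}; fixed.
Sat(EG A[(p ∨ r) U r]) = {s3, s8}

{s3, s8}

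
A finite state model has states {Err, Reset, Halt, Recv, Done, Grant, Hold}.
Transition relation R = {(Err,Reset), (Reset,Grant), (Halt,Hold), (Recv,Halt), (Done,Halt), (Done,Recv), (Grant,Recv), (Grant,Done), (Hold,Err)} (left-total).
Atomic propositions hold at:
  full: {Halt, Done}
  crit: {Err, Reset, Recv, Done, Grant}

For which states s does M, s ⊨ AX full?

Sat(AX full) = {s : every successor in {Halt, Done}} = {Recv}

{Recv}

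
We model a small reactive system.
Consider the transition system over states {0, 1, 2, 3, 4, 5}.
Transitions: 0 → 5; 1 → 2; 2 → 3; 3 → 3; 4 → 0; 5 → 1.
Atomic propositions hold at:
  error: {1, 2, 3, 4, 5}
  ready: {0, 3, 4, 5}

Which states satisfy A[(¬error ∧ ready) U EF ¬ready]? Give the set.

{0, 1, 2, 4, 5}

Sat(¬error) = {0}
Sat(¬error ∧ ready) = {0}
Sat(¬ready) = {1, 2}
EF ¬ready: least fixpoint, start Z0 = {1, 2}, add states with some successor in Z. Z1 = {1, 2, 5}; Z2 = {0, 1, 2, 5}; Z3 = {0, 1, 2, 4, 5}; fixed.
Sat(EF ¬ready) = {0, 1, 2, 4, 5}
A[(¬error ∧ ready) U EF ¬ready]: least fixpoint, start Z0 = Sat(EF ¬ready) = {0, 1, 2, 4, 5}, add states in Sat(¬error ∧ ready) with every successor in Z. Already a fixed point.
Sat(A[(¬error ∧ ready) U EF ¬ready]) = {0, 1, 2, 4, 5}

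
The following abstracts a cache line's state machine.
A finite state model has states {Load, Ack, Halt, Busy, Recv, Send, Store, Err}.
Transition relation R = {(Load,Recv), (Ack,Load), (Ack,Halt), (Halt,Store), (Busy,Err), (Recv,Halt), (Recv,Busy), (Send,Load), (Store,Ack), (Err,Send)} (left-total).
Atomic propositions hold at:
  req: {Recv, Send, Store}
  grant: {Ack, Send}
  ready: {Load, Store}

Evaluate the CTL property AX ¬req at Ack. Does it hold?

Yes

Sat(¬req) = {Load, Ack, Halt, Busy, Err}
Sat(AX ¬req) = {s : every successor in {Load, Ack, Halt, Busy, Err}} = {Ack, Busy, Recv, Send, Store}
Ack ∈ Sat(AX ¬req) = {Ack, Busy, Recv, Send, Store}, so the formula holds at Ack.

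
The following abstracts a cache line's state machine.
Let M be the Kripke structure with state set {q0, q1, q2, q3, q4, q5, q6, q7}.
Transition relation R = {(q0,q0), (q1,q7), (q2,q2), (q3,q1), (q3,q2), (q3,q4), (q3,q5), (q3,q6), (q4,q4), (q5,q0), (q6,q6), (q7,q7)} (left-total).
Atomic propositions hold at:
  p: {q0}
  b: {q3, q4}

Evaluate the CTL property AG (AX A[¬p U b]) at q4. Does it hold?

Sat(¬p) = {q1, q2, q3, q4, q5, q6, q7}
A[¬p U b]: least fixpoint, start Z0 = Sat(b) = {q3, q4}, add states in Sat(¬p) with every successor in Z. Already a fixed point.
Sat(A[¬p U b]) = {q3, q4}
Sat(AX A[¬p U b]) = {s : every successor in {q3, q4}} = {q4}
AG (AX A[¬p U b]): greatest fixpoint, start Z0 = {q4}, keep only states in Sat with every successor in Z. Already a fixed point.
Sat(AG (AX A[¬p U b])) = {q4}
q4 ∈ Sat(AG (AX A[¬p U b])) = {q4}, so the formula holds at q4.

Yes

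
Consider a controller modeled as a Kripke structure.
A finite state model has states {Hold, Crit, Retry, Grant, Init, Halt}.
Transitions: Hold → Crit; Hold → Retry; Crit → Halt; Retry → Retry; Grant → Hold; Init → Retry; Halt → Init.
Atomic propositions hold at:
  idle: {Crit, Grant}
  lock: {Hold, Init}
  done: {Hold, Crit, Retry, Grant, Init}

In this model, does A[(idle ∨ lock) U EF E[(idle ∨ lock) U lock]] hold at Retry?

Sat(idle ∨ lock) = {Hold, Crit, Grant, Init}
E[(idle ∨ lock) U lock]: least fixpoint, start Z0 = Sat(lock) = {Hold, Init}, add states in Sat(idle ∨ lock) with some successor in Z. Z1 = {Hold, Grant, Init}; fixed.
Sat(E[(idle ∨ lock) U lock]) = {Hold, Grant, Init}
EF E[(idle ∨ lock) U lock]: least fixpoint, start Z0 = {Hold, Grant, Init}, add states with some successor in Z. Z1 = {Hold, Grant, Init, Halt}; Z2 = {Hold, Crit, Grant, Init, Halt}; fixed.
Sat(EF E[(idle ∨ lock) U lock]) = {Hold, Crit, Grant, Init, Halt}
A[(idle ∨ lock) U EF E[(idle ∨ lock) U lock]]: least fixpoint, start Z0 = Sat(EF E[(idle ∨ lock) U lock]) = {Hold, Crit, Grant, Init, Halt}, add states in Sat(idle ∨ lock) with every successor in Z. Already a fixed point.
Sat(A[(idle ∨ lock) U EF E[(idle ∨ lock) U lock]]) = {Hold, Crit, Grant, Init, Halt}
Retry ∉ Sat(A[(idle ∨ lock) U EF E[(idle ∨ lock) U lock]]) = {Hold, Crit, Grant, Init, Halt}, so the formula does not hold at Retry.

No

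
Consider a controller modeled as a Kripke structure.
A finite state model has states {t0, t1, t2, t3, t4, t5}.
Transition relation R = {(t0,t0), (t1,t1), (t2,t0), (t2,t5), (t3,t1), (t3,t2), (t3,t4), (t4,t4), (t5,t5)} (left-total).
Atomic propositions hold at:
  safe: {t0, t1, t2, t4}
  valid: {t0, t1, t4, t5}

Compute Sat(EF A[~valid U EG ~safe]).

Sat(~valid) = {t2, t3}
Sat(~safe) = {t3, t5}
EG ~safe: greatest fixpoint, start Z0 = {t3, t5}, keep only states in Sat with some successor in Z. Z1 = {t5}; fixed.
Sat(EG ~safe) = {t5}
A[~valid U EG ~safe]: least fixpoint, start Z0 = Sat(EG ~safe) = {t5}, add states in Sat(~valid) with every successor in Z. Already a fixed point.
Sat(A[~valid U EG ~safe]) = {t5}
EF A[~valid U EG ~safe]: least fixpoint, start Z0 = {t5}, add states with some successor in Z. Z1 = {t2, t5}; Z2 = {t2, t3, t5}; fixed.
Sat(EF A[~valid U EG ~safe]) = {t2, t3, t5}

{t2, t3, t5}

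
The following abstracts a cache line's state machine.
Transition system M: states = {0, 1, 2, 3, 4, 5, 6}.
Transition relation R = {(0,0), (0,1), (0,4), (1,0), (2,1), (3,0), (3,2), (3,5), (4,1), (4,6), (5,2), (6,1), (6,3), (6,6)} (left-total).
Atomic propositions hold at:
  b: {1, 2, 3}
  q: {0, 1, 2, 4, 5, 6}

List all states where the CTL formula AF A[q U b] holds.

{1, 2, 3, 5}

A[q U b]: least fixpoint, start Z0 = Sat(b) = {1, 2, 3}, add states in Sat(q) with every successor in Z. Z1 = {1, 2, 3, 5}; fixed.
Sat(A[q U b]) = {1, 2, 3, 5}
AF A[q U b]: least fixpoint, start Z0 = {1, 2, 3, 5}, add states with every successor in Z. Already a fixed point.
Sat(AF A[q U b]) = {1, 2, 3, 5}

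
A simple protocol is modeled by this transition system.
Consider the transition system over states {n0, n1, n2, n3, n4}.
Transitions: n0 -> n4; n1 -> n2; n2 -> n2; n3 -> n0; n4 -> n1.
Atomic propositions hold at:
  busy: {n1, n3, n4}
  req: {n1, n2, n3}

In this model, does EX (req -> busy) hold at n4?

Yes

Sat(req -> busy) = {n0, n1, n3, n4}
Sat(EX (req -> busy)) = {s : some successor in {n0, n1, n3, n4}} = {n0, n3, n4}
n4 ∈ Sat(EX (req -> busy)) = {n0, n3, n4}, so the formula holds at n4.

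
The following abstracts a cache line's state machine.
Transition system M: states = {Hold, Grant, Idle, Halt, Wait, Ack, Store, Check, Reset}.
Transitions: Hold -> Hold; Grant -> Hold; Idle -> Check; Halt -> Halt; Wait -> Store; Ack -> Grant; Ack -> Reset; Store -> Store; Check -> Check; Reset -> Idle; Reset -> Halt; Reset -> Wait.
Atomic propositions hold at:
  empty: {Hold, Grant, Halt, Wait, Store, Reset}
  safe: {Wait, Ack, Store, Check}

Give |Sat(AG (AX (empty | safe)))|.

Sat(empty | safe) = {Hold, Grant, Halt, Wait, Ack, Store, Check, Reset}
Sat(AX (empty | safe)) = {s : every successor in {Hold, Grant, Halt, Wait, Ack, Store, Check, Reset}} = {Hold, Grant, Idle, Halt, Wait, Ack, Store, Check}
AG (AX (empty | safe)): greatest fixpoint, start Z0 = {Hold, Grant, Idle, Halt, Wait, Ack, Store, Check}, keep only states in Sat with every successor in Z. Z1 = {Hold, Grant, Idle, Halt, Wait, Store, Check}; fixed.
Sat(AG (AX (empty | safe))) = {Hold, Grant, Idle, Halt, Wait, Store, Check}
|Sat(AG (AX (empty | safe)))| = |{Hold, Grant, Idle, Halt, Wait, Store, Check}| = 7.

7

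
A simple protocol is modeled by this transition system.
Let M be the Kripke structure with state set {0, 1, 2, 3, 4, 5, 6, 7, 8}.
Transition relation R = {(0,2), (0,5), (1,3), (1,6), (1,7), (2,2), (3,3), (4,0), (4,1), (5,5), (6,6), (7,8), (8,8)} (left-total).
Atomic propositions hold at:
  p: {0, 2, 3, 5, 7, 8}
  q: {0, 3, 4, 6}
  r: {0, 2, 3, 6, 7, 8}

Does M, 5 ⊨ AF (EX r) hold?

Sat(EX r) = {s : some successor in {0, 2, 3, 6, 7, 8}} = {0, 1, 2, 3, 4, 6, 7, 8}
AF (EX r): least fixpoint, start Z0 = {0, 1, 2, 3, 4, 6, 7, 8}, add states with every successor in Z. Already a fixed point.
Sat(AF (EX r)) = {0, 1, 2, 3, 4, 6, 7, 8}
5 ∉ Sat(AF (EX r)) = {0, 1, 2, 3, 4, 6, 7, 8}, so the formula does not hold at 5.

No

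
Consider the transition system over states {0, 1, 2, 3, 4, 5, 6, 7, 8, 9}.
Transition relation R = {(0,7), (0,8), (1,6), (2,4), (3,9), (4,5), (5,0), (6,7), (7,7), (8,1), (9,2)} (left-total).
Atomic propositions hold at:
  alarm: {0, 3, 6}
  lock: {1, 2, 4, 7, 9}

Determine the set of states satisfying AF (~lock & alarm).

{0, 1, 2, 3, 4, 5, 6, 8, 9}

Sat(~lock) = {0, 3, 5, 6, 8}
Sat(~lock & alarm) = {0, 3, 6}
AF (~lock & alarm): least fixpoint, start Z0 = {0, 3, 6}, add states with every successor in Z. Z1 = {0, 1, 3, 5, 6}; Z2 = {0, 1, 3, 4, 5, 6, 8}; Z3 = {0, 1, 2, 3, 4, 5, 6, 8}; Z4 = {0, 1, 2, 3, 4, 5, 6, 8, 9}; fixed.
Sat(AF (~lock & alarm)) = {0, 1, 2, 3, 4, 5, 6, 8, 9}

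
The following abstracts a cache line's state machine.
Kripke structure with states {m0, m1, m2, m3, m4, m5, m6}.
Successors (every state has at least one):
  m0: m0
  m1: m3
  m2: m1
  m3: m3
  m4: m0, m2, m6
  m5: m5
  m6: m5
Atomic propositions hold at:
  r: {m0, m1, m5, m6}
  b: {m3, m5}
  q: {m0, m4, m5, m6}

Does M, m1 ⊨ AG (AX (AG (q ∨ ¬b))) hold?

Sat(¬b) = {m0, m1, m2, m4, m6}
Sat(q ∨ ¬b) = {m0, m1, m2, m4, m5, m6}
AG (q ∨ ¬b): greatest fixpoint, start Z0 = {m0, m1, m2, m4, m5, m6}, keep only states in Sat with every successor in Z. Z1 = {m0, m2, m4, m5, m6}; Z2 = {m0, m4, m5, m6}; Z3 = {m0, m5, m6}; fixed.
Sat(AG (q ∨ ¬b)) = {m0, m5, m6}
Sat(AX (AG (q ∨ ¬b))) = {s : every successor in {m0, m5, m6}} = {m0, m5, m6}
AG (AX (AG (q ∨ ¬b))): greatest fixpoint, start Z0 = {m0, m5, m6}, keep only states in Sat with every successor in Z. Already a fixed point.
Sat(AG (AX (AG (q ∨ ¬b)))) = {m0, m5, m6}
m1 ∉ Sat(AG (AX (AG (q ∨ ¬b)))) = {m0, m5, m6}, so the formula does not hold at m1.

No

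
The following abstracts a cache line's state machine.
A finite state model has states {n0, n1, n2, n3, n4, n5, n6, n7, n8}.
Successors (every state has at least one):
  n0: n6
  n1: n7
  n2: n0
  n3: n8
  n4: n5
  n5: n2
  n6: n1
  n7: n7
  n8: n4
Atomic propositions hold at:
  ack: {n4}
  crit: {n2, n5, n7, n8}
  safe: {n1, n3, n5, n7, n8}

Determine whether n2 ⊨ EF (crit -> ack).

Sat(crit -> ack) = {n0, n1, n3, n4, n6}
EF (crit -> ack): least fixpoint, start Z0 = {n0, n1, n3, n4, n6}, add states with some successor in Z. Z1 = {n0, n1, n2, n3, n4, n6, n8}; Z2 = {n0, n1, n2, n3, n4, n5, n6, n8}; fixed.
Sat(EF (crit -> ack)) = {n0, n1, n2, n3, n4, n5, n6, n8}
n2 ∈ Sat(EF (crit -> ack)) = {n0, n1, n2, n3, n4, n5, n6, n8}, so the formula holds at n2.

Yes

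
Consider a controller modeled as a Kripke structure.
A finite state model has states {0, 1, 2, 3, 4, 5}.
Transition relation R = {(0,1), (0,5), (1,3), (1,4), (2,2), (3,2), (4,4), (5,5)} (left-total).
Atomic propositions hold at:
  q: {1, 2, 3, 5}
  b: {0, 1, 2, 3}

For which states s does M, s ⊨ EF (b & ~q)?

{0}

Sat(~q) = {0, 4}
Sat(b & ~q) = {0}
EF (b & ~q): least fixpoint, start Z0 = {0}, add states with some successor in Z. Already a fixed point.
Sat(EF (b & ~q)) = {0}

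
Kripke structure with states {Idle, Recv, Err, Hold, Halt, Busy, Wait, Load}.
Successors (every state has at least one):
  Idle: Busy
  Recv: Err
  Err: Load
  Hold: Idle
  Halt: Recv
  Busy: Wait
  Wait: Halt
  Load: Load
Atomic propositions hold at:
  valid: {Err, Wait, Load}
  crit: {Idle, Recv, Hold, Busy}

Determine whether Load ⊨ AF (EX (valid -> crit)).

No

Sat(valid -> crit) = {Idle, Recv, Hold, Halt, Busy}
Sat(EX (valid -> crit)) = {s : some successor in {Idle, Recv, Hold, Halt, Busy}} = {Idle, Hold, Halt, Wait}
AF (EX (valid -> crit)): least fixpoint, start Z0 = {Idle, Hold, Halt, Wait}, add states with every successor in Z. Z1 = {Idle, Hold, Halt, Busy, Wait}; fixed.
Sat(AF (EX (valid -> crit))) = {Idle, Hold, Halt, Busy, Wait}
Load ∉ Sat(AF (EX (valid -> crit))) = {Idle, Hold, Halt, Busy, Wait}, so the formula does not hold at Load.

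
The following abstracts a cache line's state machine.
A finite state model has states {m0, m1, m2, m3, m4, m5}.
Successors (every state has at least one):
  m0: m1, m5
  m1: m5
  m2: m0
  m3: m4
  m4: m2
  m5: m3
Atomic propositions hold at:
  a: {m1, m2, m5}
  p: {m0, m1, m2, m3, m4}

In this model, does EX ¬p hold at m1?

Sat(¬p) = {m5}
Sat(EX ¬p) = {s : some successor in {m5}} = {m0, m1}
m1 ∈ Sat(EX ¬p) = {m0, m1}, so the formula holds at m1.

Yes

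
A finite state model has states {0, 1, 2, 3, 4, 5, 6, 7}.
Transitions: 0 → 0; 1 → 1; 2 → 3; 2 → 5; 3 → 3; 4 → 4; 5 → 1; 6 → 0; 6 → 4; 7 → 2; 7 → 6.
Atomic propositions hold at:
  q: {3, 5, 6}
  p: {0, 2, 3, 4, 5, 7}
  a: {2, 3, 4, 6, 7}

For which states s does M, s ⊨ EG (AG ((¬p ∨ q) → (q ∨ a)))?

Sat(¬p) = {1, 6}
Sat(¬p ∨ q) = {1, 3, 5, 6}
Sat(q ∨ a) = {2, 3, 4, 5, 6, 7}
Sat((¬p ∨ q) → (q ∨ a)) = {0, 2, 3, 4, 5, 6, 7}
AG ((¬p ∨ q) → (q ∨ a)): greatest fixpoint, start Z0 = {0, 2, 3, 4, 5, 6, 7}, keep only states in Sat with every successor in Z. Z1 = {0, 2, 3, 4, 6, 7}; Z2 = {0, 3, 4, 6, 7}; Z3 = {0, 3, 4, 6}; fixed.
Sat(AG ((¬p ∨ q) → (q ∨ a))) = {0, 3, 4, 6}
EG (AG ((¬p ∨ q) → (q ∨ a))): greatest fixpoint, start Z0 = {0, 3, 4, 6}, keep only states in Sat with some successor in Z. Already a fixed point.
Sat(EG (AG ((¬p ∨ q) → (q ∨ a)))) = {0, 3, 4, 6}

{0, 3, 4, 6}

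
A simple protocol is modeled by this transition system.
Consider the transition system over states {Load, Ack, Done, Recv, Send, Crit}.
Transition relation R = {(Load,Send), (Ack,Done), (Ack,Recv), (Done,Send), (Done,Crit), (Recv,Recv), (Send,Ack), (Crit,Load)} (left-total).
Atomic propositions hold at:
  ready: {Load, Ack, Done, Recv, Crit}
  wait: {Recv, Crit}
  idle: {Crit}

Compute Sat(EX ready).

Sat(EX ready) = {s : some successor in {Load, Ack, Done, Recv, Crit}} = {Ack, Done, Recv, Send, Crit}

{Ack, Done, Recv, Send, Crit}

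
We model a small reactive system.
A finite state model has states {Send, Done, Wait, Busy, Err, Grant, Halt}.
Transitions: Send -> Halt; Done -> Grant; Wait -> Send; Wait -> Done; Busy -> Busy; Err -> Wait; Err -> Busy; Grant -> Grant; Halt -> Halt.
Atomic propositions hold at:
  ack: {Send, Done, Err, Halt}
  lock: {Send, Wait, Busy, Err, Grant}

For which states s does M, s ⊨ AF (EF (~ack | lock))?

{Send, Done, Wait, Busy, Err, Grant}

Sat(~ack) = {Wait, Busy, Grant}
Sat(~ack | lock) = {Send, Wait, Busy, Err, Grant}
EF (~ack | lock): least fixpoint, start Z0 = {Send, Wait, Busy, Err, Grant}, add states with some successor in Z. Z1 = {Send, Done, Wait, Busy, Err, Grant}; fixed.
Sat(EF (~ack | lock)) = {Send, Done, Wait, Busy, Err, Grant}
AF (EF (~ack | lock)): least fixpoint, start Z0 = {Send, Done, Wait, Busy, Err, Grant}, add states with every successor in Z. Already a fixed point.
Sat(AF (EF (~ack | lock))) = {Send, Done, Wait, Busy, Err, Grant}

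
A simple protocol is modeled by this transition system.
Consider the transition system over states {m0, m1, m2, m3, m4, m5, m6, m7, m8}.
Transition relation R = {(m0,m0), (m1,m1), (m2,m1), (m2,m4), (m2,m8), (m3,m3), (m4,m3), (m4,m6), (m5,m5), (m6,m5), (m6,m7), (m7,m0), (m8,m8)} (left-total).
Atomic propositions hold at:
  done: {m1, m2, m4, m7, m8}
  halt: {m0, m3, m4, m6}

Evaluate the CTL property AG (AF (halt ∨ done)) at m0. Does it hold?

Yes

Sat(halt ∨ done) = {m0, m1, m2, m3, m4, m6, m7, m8}
AF (halt ∨ done): least fixpoint, start Z0 = {m0, m1, m2, m3, m4, m6, m7, m8}, add states with every successor in Z. Already a fixed point.
Sat(AF (halt ∨ done)) = {m0, m1, m2, m3, m4, m6, m7, m8}
AG (AF (halt ∨ done)): greatest fixpoint, start Z0 = {m0, m1, m2, m3, m4, m6, m7, m8}, keep only states in Sat with every successor in Z. Z1 = {m0, m1, m2, m3, m4, m7, m8}; Z2 = {m0, m1, m2, m3, m7, m8}; Z3 = {m0, m1, m3, m7, m8}; fixed.
Sat(AG (AF (halt ∨ done))) = {m0, m1, m3, m7, m8}
m0 ∈ Sat(AG (AF (halt ∨ done))) = {m0, m1, m3, m7, m8}, so the formula holds at m0.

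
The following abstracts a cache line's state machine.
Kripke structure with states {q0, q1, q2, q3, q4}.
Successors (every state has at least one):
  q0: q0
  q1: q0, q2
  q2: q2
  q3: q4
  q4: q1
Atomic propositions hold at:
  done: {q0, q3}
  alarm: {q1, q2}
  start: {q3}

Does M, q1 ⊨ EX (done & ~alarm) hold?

Yes

Sat(~alarm) = {q0, q3, q4}
Sat(done & ~alarm) = {q0, q3}
Sat(EX (done & ~alarm)) = {s : some successor in {q0, q3}} = {q0, q1}
q1 ∈ Sat(EX (done & ~alarm)) = {q0, q1}, so the formula holds at q1.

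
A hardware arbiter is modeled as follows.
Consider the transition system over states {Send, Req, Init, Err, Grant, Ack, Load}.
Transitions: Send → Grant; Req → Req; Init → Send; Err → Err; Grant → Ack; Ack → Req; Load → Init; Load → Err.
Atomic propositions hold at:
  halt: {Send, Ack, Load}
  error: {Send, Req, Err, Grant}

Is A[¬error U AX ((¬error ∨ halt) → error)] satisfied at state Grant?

No

Sat(¬error) = {Init, Ack, Load}
Sat(¬error ∨ halt) = {Send, Init, Ack, Load}
Sat((¬error ∨ halt) → error) = {Send, Req, Err, Grant}
Sat(AX ((¬error ∨ halt) → error)) = {s : every successor in {Send, Req, Err, Grant}} = {Send, Req, Init, Err, Ack}
A[¬error U AX ((¬error ∨ halt) → error)]: least fixpoint, start Z0 = Sat(AX ((¬error ∨ halt) → error)) = {Send, Req, Init, Err, Ack}, add states in Sat(¬error) with every successor in Z. Z1 = {Send, Req, Init, Err, Ack, Load}; fixed.
Sat(A[¬error U AX ((¬error ∨ halt) → error)]) = {Send, Req, Init, Err, Ack, Load}
Grant ∉ Sat(A[¬error U AX ((¬error ∨ halt) → error)]) = {Send, Req, Init, Err, Ack, Load}, so the formula does not hold at Grant.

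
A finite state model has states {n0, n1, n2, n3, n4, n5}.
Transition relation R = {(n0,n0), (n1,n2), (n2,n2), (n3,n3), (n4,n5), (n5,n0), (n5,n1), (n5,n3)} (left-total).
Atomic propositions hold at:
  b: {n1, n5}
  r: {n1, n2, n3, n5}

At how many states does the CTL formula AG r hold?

AG r: greatest fixpoint, start Z0 = {n1, n2, n3, n5}, keep only states in Sat with every successor in Z. Z1 = {n1, n2, n3}; fixed.
Sat(AG r) = {n1, n2, n3}
|Sat(AG r)| = |{n1, n2, n3}| = 3.

3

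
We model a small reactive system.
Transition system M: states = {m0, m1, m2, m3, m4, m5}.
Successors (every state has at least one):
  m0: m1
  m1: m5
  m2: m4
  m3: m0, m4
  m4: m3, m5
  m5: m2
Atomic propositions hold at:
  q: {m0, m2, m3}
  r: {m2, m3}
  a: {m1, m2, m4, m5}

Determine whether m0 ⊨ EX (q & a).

Sat(q & a) = {m2}
Sat(EX (q & a)) = {s : some successor in {m2}} = {m5}
m0 ∉ Sat(EX (q & a)) = {m5}, so the formula does not hold at m0.

No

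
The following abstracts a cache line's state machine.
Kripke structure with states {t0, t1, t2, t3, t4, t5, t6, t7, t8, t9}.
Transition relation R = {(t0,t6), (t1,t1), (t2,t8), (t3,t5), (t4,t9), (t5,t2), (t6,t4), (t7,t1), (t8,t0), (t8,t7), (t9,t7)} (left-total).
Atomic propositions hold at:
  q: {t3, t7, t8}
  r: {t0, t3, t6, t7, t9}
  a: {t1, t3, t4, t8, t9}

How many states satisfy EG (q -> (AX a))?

6

Sat(AX a) = {s : every successor in {t1, t3, t4, t8, t9}} = {t1, t2, t4, t6, t7}
Sat(q -> (AX a)) = {t0, t1, t2, t4, t5, t6, t7, t9}
EG (q -> (AX a)): greatest fixpoint, start Z0 = {t0, t1, t2, t4, t5, t6, t7, t9}, keep only states in Sat with some successor in Z. Z1 = {t0, t1, t4, t5, t6, t7, t9}; Z2 = {t0, t1, t4, t6, t7, t9}; fixed.
Sat(EG (q -> (AX a))) = {t0, t1, t4, t6, t7, t9}
|Sat(EG (q -> (AX a)))| = |{t0, t1, t4, t6, t7, t9}| = 6.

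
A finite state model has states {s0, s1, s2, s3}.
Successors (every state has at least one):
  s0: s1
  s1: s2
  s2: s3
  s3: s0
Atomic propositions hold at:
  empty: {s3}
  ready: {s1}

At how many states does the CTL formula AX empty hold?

Sat(AX empty) = {s : every successor in {s3}} = {s2}
|Sat(AX empty)| = |{s2}| = 1.

1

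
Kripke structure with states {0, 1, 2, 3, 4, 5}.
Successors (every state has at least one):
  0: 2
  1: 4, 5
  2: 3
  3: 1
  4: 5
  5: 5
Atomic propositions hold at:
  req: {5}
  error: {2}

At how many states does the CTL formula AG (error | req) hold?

1

Sat(error | req) = {2, 5}
AG (error | req): greatest fixpoint, start Z0 = {2, 5}, keep only states in Sat with every successor in Z. Z1 = {5}; fixed.
Sat(AG (error | req)) = {5}
|Sat(AG (error | req))| = |{5}| = 1.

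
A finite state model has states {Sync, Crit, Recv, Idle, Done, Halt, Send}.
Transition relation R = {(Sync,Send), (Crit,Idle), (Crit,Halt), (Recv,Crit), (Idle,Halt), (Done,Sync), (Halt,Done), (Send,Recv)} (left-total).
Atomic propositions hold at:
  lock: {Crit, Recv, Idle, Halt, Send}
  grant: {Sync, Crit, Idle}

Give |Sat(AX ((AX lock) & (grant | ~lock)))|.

Sat(AX lock) = {s : every successor in {Crit, Recv, Idle, Halt, Send}} = {Sync, Crit, Recv, Idle, Send}
Sat(~lock) = {Sync, Done}
Sat(grant | ~lock) = {Sync, Crit, Idle, Done}
Sat((AX lock) & (grant | ~lock)) = {Sync, Crit, Idle}
Sat(AX ((AX lock) & (grant | ~lock))) = {s : every successor in {Sync, Crit, Idle}} = {Recv, Done}
|Sat(AX ((AX lock) & (grant | ~lock)))| = |{Recv, Done}| = 2.

2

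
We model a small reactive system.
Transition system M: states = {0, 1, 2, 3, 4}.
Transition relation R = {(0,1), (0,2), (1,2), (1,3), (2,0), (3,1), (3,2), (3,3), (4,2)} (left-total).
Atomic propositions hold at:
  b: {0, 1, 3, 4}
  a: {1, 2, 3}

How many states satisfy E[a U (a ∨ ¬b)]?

3

Sat(¬b) = {2}
Sat(a ∨ ¬b) = {1, 2, 3}
E[a U (a ∨ ¬b)]: least fixpoint, start Z0 = Sat((a ∨ ¬b)) = {1, 2, 3}, add states in Sat(a) with some successor in Z. Already a fixed point.
Sat(E[a U (a ∨ ¬b)]) = {1, 2, 3}
|Sat(E[a U (a ∨ ¬b)])| = |{1, 2, 3}| = 3.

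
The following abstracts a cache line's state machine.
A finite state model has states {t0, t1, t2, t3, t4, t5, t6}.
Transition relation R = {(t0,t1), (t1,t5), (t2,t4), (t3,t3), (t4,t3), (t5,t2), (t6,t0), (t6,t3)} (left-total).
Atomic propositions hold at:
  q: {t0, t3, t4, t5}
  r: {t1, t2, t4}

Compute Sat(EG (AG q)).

{t3, t4}

AG q: greatest fixpoint, start Z0 = {t0, t3, t4, t5}, keep only states in Sat with every successor in Z. Z1 = {t3, t4}; fixed.
Sat(AG q) = {t3, t4}
EG (AG q): greatest fixpoint, start Z0 = {t3, t4}, keep only states in Sat with some successor in Z. Already a fixed point.
Sat(EG (AG q)) = {t3, t4}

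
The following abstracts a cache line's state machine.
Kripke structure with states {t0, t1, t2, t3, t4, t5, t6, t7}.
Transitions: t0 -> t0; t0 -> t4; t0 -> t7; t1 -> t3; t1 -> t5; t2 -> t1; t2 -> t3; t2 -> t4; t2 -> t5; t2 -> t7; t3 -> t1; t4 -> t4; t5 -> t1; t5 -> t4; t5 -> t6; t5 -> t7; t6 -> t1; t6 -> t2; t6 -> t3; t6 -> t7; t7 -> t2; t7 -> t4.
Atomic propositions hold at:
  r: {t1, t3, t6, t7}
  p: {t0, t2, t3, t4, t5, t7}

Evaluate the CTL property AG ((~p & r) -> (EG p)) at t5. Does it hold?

No

Sat(~p) = {t1, t6}
Sat(~p & r) = {t1, t6}
EG p: greatest fixpoint, start Z0 = {t0, t2, t3, t4, t5, t7}, keep only states in Sat with some successor in Z. Z1 = {t0, t2, t4, t5, t7}; fixed.
Sat(EG p) = {t0, t2, t4, t5, t7}
Sat((~p & r) -> (EG p)) = {t0, t2, t3, t4, t5, t7}
AG ((~p & r) -> (EG p)): greatest fixpoint, start Z0 = {t0, t2, t3, t4, t5, t7}, keep only states in Sat with every successor in Z. Z1 = {t0, t4, t7}; Z2 = {t0, t4}; Z3 = {t4}; fixed.
Sat(AG ((~p & r) -> (EG p))) = {t4}
t5 ∉ Sat(AG ((~p & r) -> (EG p))) = {t4}, so the formula does not hold at t5.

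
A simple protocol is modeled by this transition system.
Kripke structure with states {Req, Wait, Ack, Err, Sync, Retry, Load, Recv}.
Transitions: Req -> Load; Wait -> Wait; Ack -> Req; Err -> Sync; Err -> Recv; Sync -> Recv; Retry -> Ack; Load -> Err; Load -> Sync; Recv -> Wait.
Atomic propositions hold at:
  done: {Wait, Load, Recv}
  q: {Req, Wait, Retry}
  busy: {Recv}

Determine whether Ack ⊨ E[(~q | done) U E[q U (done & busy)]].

No

Sat(~q) = {Ack, Err, Sync, Load, Recv}
Sat(~q | done) = {Wait, Ack, Err, Sync, Load, Recv}
Sat(done & busy) = {Recv}
E[q U (done & busy)]: least fixpoint, start Z0 = Sat((done & busy)) = {Recv}, add states in Sat(q) with some successor in Z. Already a fixed point.
Sat(E[q U (done & busy)]) = {Recv}
E[(~q | done) U E[q U (done & busy)]]: least fixpoint, start Z0 = Sat(E[q U (done & busy)]) = {Recv}, add states in Sat(~q | done) with some successor in Z. Z1 = {Err, Sync, Recv}; Z2 = {Err, Sync, Load, Recv}; fixed.
Sat(E[(~q | done) U E[q U (done & busy)]]) = {Err, Sync, Load, Recv}
Ack ∉ Sat(E[(~q | done) U E[q U (done & busy)]]) = {Err, Sync, Load, Recv}, so the formula does not hold at Ack.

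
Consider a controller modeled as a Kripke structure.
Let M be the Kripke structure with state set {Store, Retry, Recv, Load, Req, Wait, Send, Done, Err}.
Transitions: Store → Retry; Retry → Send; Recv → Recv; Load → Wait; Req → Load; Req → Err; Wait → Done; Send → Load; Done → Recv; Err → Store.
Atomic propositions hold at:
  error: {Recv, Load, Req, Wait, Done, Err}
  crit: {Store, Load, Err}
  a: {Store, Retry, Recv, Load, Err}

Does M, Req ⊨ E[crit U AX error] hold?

Yes

Sat(AX error) = {s : every successor in {Recv, Load, Req, Wait, Done, Err}} = {Recv, Load, Req, Wait, Send, Done}
E[crit U AX error]: least fixpoint, start Z0 = Sat(AX error) = {Recv, Load, Req, Wait, Send, Done}, add states in Sat(crit) with some successor in Z. Already a fixed point.
Sat(E[crit U AX error]) = {Recv, Load, Req, Wait, Send, Done}
Req ∈ Sat(E[crit U AX error]) = {Recv, Load, Req, Wait, Send, Done}, so the formula holds at Req.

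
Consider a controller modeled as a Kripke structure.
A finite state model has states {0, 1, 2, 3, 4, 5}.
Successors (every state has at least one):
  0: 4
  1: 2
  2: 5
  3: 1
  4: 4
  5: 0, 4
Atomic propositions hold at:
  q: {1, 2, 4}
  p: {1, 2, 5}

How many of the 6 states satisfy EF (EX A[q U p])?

A[q U p]: least fixpoint, start Z0 = Sat(p) = {1, 2, 5}, add states in Sat(q) with every successor in Z. Already a fixed point.
Sat(A[q U p]) = {1, 2, 5}
Sat(EX A[q U p]) = {s : some successor in {1, 2, 5}} = {1, 2, 3}
EF (EX A[q U p]): least fixpoint, start Z0 = {1, 2, 3}, add states with some successor in Z. Already a fixed point.
Sat(EF (EX A[q U p])) = {1, 2, 3}
|Sat(EF (EX A[q U p]))| = |{1, 2, 3}| = 3.

3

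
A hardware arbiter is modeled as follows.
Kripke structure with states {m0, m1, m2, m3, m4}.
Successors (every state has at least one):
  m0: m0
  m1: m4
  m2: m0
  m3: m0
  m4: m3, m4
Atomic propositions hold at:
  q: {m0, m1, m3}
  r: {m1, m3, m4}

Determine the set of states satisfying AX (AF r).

{m1, m4}

AF r: least fixpoint, start Z0 = {m1, m3, m4}, add states with every successor in Z. Already a fixed point.
Sat(AF r) = {m1, m3, m4}
Sat(AX (AF r)) = {s : every successor in {m1, m3, m4}} = {m1, m4}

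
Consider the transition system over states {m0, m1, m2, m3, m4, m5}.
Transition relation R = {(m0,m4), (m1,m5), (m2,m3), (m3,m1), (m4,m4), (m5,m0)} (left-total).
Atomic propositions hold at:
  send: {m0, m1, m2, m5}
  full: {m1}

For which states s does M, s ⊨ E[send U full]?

E[send U full]: least fixpoint, start Z0 = Sat(full) = {m1}, add states in Sat(send) with some successor in Z. Already a fixed point.
Sat(E[send U full]) = {m1}

{m1}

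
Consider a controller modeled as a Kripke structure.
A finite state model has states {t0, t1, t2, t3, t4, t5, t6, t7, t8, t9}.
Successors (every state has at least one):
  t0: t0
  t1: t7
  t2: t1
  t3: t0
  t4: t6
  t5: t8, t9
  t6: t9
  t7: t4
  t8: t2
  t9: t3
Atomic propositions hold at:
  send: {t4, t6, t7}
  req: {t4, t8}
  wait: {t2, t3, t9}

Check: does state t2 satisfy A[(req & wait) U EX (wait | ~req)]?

Sat(req & wait) = ∅
Sat(~req) = {t0, t1, t2, t3, t5, t6, t7, t9}
Sat(wait | ~req) = {t0, t1, t2, t3, t5, t6, t7, t9}
Sat(EX (wait | ~req)) = {s : some successor in {t0, t1, t2, t3, t5, t6, t7, t9}} = {t0, t1, t2, t3, t4, t5, t6, t8, t9}
A[(req & wait) U EX (wait | ~req)]: least fixpoint, start Z0 = Sat(EX (wait | ~req)) = {t0, t1, t2, t3, t4, t5, t6, t8, t9}, add states in Sat(req & wait) with every successor in Z. Already a fixed point.
Sat(A[(req & wait) U EX (wait | ~req)]) = {t0, t1, t2, t3, t4, t5, t6, t8, t9}
t2 ∈ Sat(A[(req & wait) U EX (wait | ~req)]) = {t0, t1, t2, t3, t4, t5, t6, t8, t9}, so the formula holds at t2.

Yes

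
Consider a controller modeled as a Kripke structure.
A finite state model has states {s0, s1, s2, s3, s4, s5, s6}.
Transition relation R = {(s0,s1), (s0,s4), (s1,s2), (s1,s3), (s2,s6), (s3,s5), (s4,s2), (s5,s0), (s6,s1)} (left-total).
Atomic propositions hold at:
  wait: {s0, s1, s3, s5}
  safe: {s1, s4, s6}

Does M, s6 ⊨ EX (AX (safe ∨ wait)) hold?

No

Sat(safe ∨ wait) = {s0, s1, s3, s4, s5, s6}
Sat(AX (safe ∨ wait)) = {s : every successor in {s0, s1, s3, s4, s5, s6}} = {s0, s2, s3, s5, s6}
Sat(EX (AX (safe ∨ wait))) = {s : some successor in {s0, s2, s3, s5, s6}} = {s1, s2, s3, s4, s5}
s6 ∉ Sat(EX (AX (safe ∨ wait))) = {s1, s2, s3, s4, s5}, so the formula does not hold at s6.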